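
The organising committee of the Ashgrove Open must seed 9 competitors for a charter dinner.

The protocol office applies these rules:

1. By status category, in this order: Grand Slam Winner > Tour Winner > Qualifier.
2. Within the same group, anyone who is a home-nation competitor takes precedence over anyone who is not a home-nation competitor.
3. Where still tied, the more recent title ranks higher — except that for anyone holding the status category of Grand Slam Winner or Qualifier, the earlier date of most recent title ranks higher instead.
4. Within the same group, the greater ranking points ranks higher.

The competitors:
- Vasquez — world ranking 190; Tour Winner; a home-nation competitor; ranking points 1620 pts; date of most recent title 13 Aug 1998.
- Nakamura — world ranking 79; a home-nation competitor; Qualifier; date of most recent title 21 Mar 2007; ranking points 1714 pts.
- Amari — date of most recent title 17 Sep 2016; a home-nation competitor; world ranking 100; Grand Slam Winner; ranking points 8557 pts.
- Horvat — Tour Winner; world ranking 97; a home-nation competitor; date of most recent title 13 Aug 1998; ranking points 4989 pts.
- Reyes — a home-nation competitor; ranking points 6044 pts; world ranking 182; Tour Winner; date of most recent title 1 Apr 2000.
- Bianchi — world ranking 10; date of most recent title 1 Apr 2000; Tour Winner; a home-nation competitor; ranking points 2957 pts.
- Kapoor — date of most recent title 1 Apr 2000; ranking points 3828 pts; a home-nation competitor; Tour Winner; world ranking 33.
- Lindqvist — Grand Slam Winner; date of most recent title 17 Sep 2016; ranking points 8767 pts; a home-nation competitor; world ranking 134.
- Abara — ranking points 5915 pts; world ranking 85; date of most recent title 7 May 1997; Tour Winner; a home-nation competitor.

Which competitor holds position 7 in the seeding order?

Vasquez

By status category: Lindqvist and Amari (Grand Slam Winner); then Reyes, Kapoor, Bianchi, Horvat, Vasquez and Abara (Tour Winner); then Nakamura (Qualifier).
Lindqvist and Amari are each a home-nation competitor, so the next rule applies.
Lindqvist and Amari both have date of most recent title 17 Sep 2016, so the next rule applies.
Among Lindqvist and Amari, by ranking points (higher first): Lindqvist (8767 pts) before Amari (8557 pts).
Reyes, Kapoor, Bianchi, Horvat, Vasquez and Abara are each a home-nation competitor, so the next rule applies.
Among Reyes, Kapoor, Bianchi, Horvat, Vasquez and Abara, by date of most recent title (later first): Reyes, Kapoor and Bianchi (1 Apr 2000) before Horvat and Vasquez (13 Aug 1998) before Abara (7 May 1997).
Among Reyes, Kapoor and Bianchi, by ranking points (higher first): Reyes (6044 pts) before Kapoor (3828 pts) before Bianchi (2957 pts).
Among Horvat and Vasquez, by ranking points (higher first): Horvat (4989 pts) before Vasquez (1620 pts).
Order: Lindqvist, Amari, Reyes, Kapoor, Bianchi, Horvat, Vasquez, Abara, Nakamura.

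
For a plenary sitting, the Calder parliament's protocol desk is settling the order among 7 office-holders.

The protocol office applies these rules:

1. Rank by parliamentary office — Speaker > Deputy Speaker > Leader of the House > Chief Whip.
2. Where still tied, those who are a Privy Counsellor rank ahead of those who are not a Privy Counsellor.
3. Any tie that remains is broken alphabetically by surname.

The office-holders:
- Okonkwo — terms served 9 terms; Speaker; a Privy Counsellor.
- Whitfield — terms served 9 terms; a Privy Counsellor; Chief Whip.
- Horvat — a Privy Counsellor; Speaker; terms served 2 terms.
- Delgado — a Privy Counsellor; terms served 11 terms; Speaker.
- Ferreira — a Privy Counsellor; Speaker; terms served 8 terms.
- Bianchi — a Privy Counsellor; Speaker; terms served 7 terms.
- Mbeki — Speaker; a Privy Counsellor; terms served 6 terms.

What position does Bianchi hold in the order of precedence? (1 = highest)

1

By parliamentary office: Bianchi, Delgado, Ferreira, Horvat, Mbeki and Okonkwo (Speaker); then Whitfield (Chief Whip).
Bianchi, Delgado, Ferreira, Horvat, Mbeki and Okonkwo are each a Privy Counsellor, so the next rule applies.
Among Bianchi, Delgado, Ferreira, Horvat, Mbeki and Okonkwo, alphabetically by surname: Bianchi before Delgado before Ferreira before Horvat before Mbeki before Okonkwo.
Order: Bianchi, Delgado, Ferreira, Horvat, Mbeki, Okonkwo, Whitfield. So position 1.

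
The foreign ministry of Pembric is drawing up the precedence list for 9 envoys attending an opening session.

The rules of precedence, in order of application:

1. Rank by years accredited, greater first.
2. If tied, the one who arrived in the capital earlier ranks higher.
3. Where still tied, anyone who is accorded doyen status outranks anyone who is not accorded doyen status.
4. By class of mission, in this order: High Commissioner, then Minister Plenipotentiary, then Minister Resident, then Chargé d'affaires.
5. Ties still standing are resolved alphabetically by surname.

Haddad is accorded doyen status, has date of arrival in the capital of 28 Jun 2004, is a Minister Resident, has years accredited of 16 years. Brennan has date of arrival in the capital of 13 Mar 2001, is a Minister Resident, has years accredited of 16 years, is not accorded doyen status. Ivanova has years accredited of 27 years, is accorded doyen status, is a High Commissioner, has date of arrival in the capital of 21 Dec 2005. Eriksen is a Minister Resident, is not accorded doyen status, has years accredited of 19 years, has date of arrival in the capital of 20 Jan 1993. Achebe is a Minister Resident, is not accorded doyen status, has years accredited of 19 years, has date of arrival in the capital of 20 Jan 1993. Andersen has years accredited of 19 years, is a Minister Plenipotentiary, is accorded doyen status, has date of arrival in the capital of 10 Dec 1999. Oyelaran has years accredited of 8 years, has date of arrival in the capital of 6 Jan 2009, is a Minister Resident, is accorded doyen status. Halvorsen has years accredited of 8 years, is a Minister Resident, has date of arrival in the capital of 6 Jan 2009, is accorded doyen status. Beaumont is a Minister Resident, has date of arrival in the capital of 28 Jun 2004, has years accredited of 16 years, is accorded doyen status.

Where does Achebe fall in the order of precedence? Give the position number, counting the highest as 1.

By years accredited (higher first): Ivanova (27 years); then Achebe, Eriksen and Andersen (each 19 years); then Brennan, Beaumont and Haddad (each 16 years); then Halvorsen and Oyelaran (both 8 years).
Among Achebe, Eriksen and Andersen, by date of arrival in the capital (earlier first): Achebe and Eriksen (20 Jan 1993) before Andersen (10 Dec 1999).
Achebe and Eriksen are each not accorded doyen status, so the next rule applies.
Achebe and Eriksen are each Minister Resident, so the next rule applies.
Among Achebe and Eriksen, alphabetically by surname: Achebe before Eriksen.
Among Brennan, Beaumont and Haddad, by date of arrival in the capital (earlier first): Brennan (13 Mar 2001) before Beaumont and Haddad (28 Jun 2004).
Beaumont and Haddad are each accorded doyen status, so the next rule applies.
Beaumont and Haddad are each Minister Resident, so the next rule applies.
Among Beaumont and Haddad, alphabetically by surname: Beaumont before Haddad.
Halvorsen and Oyelaran both have date of arrival in the capital 6 Jan 2009, so the next rule applies.
Halvorsen and Oyelaran are each accorded doyen status, so the next rule applies.
Halvorsen and Oyelaran are each Minister Resident, so the next rule applies.
Among Halvorsen and Oyelaran, alphabetically by surname: Halvorsen before Oyelaran.
Order: Ivanova, Achebe, Eriksen, Andersen, Brennan, Beaumont, Haddad, Halvorsen, Oyelaran. So position 2.

2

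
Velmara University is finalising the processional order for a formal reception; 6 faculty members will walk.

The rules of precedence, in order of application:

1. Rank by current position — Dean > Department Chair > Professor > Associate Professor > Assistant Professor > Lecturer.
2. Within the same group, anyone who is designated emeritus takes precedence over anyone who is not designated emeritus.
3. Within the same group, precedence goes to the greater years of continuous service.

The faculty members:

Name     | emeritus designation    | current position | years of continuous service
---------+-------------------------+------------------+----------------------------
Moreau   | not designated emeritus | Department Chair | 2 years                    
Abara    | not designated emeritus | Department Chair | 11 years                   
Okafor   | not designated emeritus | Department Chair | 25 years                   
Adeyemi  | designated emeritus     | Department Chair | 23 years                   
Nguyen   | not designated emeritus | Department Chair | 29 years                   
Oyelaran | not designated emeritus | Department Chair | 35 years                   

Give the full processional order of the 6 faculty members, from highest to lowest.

By current position: Adeyemi, Oyelaran, Nguyen, Okafor, Abara and Moreau (Department Chair).
Among Adeyemi, Oyelaran, Nguyen, Okafor, Abara and Moreau, designated emeritus before not designated emeritus: Adeyemi (designated emeritus) before Oyelaran, Nguyen, Okafor, Abara and Moreau (not designated emeritus).
Among Oyelaran, Nguyen, Okafor, Abara and Moreau, by years of continuous service (higher first): Oyelaran (35 years) before Nguyen (29 years) before Okafor (25 years) before Abara (11 years) before Moreau (2 years).
Full order: Adeyemi, Oyelaran, Nguyen, Okafor, Abara, Moreau.

Adeyemi, Oyelaran, Nguyen, Okafor, Abara, Moreau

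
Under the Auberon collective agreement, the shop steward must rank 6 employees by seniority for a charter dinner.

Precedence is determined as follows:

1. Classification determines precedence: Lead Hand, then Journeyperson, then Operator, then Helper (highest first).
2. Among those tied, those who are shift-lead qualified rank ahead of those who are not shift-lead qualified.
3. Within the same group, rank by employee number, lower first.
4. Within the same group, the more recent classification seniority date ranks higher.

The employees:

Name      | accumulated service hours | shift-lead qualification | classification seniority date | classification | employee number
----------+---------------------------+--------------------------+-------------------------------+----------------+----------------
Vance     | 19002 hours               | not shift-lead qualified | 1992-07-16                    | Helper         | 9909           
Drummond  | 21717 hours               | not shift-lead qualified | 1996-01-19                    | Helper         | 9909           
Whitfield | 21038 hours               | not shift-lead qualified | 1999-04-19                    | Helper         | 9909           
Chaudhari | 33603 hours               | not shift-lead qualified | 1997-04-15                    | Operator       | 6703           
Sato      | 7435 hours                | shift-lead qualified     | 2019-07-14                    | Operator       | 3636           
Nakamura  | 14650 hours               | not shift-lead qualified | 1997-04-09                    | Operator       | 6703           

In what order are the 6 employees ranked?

By classification: Sato, Chaudhari and Nakamura (Operator); then Whitfield, Drummond and Vance (Helper).
Among Sato, Chaudhari and Nakamura, shift-lead qualified before not shift-lead qualified: Sato (shift-lead qualified) before Chaudhari and Nakamura (not shift-lead qualified).
Chaudhari and Nakamura both have employee number 6703, so the next rule applies.
Among Chaudhari and Nakamura, by classification seniority date (later first): Chaudhari (1997-04-15) before Nakamura (1997-04-09).
Whitfield, Drummond and Vance are each not shift-lead qualified, so the next rule applies.
Whitfield, Drummond and Vance all have employee number 9909, so the next rule applies.
Among Whitfield, Drummond and Vance, by classification seniority date (later first): Whitfield (1999-04-19) before Drummond (1996-01-19) before Vance (1992-07-16).
Full order: Sato, Chaudhari, Nakamura, Whitfield, Drummond, Vance.

Sato, Chaudhari, Nakamura, Whitfield, Drummond, Vance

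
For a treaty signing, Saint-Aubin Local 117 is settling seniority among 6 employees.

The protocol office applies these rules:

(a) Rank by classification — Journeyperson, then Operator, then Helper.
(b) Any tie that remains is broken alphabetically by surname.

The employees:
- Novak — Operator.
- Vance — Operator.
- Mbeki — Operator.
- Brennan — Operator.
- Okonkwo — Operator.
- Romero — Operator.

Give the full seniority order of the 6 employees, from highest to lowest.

By classification: Brennan, Mbeki, Novak, Okonkwo, Romero and Vance (Operator).
Among Brennan, Mbeki, Novak, Okonkwo, Romero and Vance, alphabetically by surname: Brennan before Mbeki before Novak before Okonkwo before Romero before Vance.
Full order: Brennan, Mbeki, Novak, Okonkwo, Romero, Vance.

Brennan, Mbeki, Novak, Okonkwo, Romero, Vance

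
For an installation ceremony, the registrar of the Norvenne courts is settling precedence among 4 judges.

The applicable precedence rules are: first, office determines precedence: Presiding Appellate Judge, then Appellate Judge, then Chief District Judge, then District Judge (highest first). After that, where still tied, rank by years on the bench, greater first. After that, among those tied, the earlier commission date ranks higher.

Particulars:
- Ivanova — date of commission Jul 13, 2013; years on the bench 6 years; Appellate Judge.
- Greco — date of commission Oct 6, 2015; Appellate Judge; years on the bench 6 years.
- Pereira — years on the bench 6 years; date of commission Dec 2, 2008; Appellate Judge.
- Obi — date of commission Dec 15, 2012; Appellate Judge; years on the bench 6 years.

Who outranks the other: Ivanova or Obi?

Obi

By office: Pereira, Obi, Ivanova and Greco (Appellate Judge).
Pereira, Obi, Ivanova and Greco all have years on the bench 6 years, so the next rule applies.
Among Pereira, Obi, Ivanova and Greco, by date of commission (earlier first): Pereira (Dec 2, 2008) before Obi (Dec 15, 2012) before Ivanova (Jul 13, 2013) before Greco (Oct 6, 2015).
So Obi takes precedence.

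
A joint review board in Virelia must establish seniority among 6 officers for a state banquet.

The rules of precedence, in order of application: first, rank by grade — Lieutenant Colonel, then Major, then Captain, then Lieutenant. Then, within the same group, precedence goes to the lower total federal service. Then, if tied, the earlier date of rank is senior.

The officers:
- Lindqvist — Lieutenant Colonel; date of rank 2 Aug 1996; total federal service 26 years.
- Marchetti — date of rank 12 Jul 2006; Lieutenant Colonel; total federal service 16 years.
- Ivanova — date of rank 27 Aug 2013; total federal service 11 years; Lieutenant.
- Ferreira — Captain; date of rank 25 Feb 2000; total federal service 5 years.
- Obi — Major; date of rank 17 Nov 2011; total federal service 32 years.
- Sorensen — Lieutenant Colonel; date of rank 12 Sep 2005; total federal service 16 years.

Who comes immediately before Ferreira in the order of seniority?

By grade: Sorensen, Marchetti and Lindqvist (Lieutenant Colonel); then Obi (Major); then Ferreira (Captain); then Ivanova (Lieutenant).
Among Sorensen, Marchetti and Lindqvist, by total federal service (lower first): Sorensen and Marchetti (16 years) before Lindqvist (26 years).
Among Sorensen and Marchetti, by date of rank (earlier first): Sorensen (12 Sep 2005) before Marchetti (12 Jul 2006).
Order: Sorensen, Marchetti, Lindqvist, Obi, Ferreira, Ivanova.

Obi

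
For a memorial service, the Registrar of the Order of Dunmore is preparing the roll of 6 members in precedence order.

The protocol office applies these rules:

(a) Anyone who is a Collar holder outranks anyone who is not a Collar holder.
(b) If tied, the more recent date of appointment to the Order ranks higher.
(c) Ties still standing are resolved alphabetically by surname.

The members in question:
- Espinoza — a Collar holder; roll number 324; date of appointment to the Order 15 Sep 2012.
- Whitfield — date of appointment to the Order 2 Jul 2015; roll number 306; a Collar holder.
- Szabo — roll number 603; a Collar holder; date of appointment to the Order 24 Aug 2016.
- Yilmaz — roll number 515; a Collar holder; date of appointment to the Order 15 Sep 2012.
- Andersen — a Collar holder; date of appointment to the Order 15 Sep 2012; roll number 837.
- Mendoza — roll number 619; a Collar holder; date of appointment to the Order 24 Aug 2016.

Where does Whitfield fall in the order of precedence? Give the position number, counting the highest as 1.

3

By the first rule: Mendoza, Szabo, Whitfield, Andersen, Espinoza and Yilmaz (each a Collar holder).
Among Mendoza, Szabo, Whitfield, Andersen, Espinoza and Yilmaz, by date of appointment to the Order (later first): Mendoza and Szabo (24 Aug 2016) before Whitfield (2 Jul 2015) before Andersen, Espinoza and Yilmaz (15 Sep 2012).
Among Mendoza and Szabo, alphabetically by surname: Mendoza before Szabo.
Among Andersen, Espinoza and Yilmaz, alphabetically by surname: Andersen before Espinoza before Yilmaz.
Order: Mendoza, Szabo, Whitfield, Andersen, Espinoza, Yilmaz. So position 3.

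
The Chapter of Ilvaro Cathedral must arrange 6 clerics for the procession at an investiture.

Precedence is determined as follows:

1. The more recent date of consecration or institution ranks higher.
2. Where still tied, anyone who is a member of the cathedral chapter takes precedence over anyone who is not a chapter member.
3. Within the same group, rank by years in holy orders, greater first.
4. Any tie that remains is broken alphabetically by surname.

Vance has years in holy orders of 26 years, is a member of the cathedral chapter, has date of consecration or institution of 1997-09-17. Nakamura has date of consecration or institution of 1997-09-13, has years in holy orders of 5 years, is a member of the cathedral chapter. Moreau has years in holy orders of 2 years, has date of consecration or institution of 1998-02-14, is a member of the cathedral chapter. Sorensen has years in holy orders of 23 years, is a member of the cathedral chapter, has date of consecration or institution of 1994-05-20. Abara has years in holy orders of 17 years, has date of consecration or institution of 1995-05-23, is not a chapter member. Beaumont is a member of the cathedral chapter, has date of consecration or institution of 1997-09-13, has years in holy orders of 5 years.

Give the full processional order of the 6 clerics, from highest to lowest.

By date of consecration or institution (later first): Moreau (1998-02-14); then Vance (1997-09-17); then Beaumont and Nakamura (both 1997-09-13); then Abara (1995-05-23); then Sorensen (1994-05-20).
Beaumont and Nakamura are each a member of the cathedral chapter, so the next rule applies.
Beaumont and Nakamura both have years in holy orders 5 years, so the next rule applies.
Among Beaumont and Nakamura, alphabetically by surname: Beaumont before Nakamura.
Full order: Moreau, Vance, Beaumont, Nakamura, Abara, Sorensen.

Moreau, Vance, Beaumont, Nakamura, Abara, Sorensen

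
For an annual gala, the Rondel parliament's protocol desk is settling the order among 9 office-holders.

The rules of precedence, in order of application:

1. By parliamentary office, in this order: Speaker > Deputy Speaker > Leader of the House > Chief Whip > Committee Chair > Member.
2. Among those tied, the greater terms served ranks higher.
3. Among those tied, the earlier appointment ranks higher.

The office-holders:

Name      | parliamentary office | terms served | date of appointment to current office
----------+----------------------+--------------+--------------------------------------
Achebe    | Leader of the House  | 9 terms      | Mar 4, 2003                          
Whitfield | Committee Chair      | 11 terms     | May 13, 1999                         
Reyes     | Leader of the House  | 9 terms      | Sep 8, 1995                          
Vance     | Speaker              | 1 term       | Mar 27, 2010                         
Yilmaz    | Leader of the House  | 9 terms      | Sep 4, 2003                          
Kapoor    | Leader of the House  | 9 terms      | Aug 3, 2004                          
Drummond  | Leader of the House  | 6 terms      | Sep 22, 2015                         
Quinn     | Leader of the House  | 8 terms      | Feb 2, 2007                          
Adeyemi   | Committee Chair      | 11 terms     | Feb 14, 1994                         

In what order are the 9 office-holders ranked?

Vance, Reyes, Achebe, Yilmaz, Kapoor, Quinn, Drummond, Adeyemi, Whitfield

By parliamentary office: Vance (Speaker); then Reyes, Achebe, Yilmaz, Kapoor, Quinn and Drummond (Leader of the House); then Adeyemi and Whitfield (Committee Chair).
Among Reyes, Achebe, Yilmaz, Kapoor, Quinn and Drummond, by terms served (higher first): Reyes, Achebe, Yilmaz and Kapoor (9 terms) before Quinn (8 terms) before Drummond (6 terms).
Among Reyes, Achebe, Yilmaz and Kapoor, by date of appointment to current office (earlier first): Reyes (Sep 8, 1995) before Achebe (Mar 4, 2003) before Yilmaz (Sep 4, 2003) before Kapoor (Aug 3, 2004).
Adeyemi and Whitfield both have terms served 11 terms, so the next rule applies.
Among Adeyemi and Whitfield, by date of appointment to current office (earlier first): Adeyemi (Feb 14, 1994) before Whitfield (May 13, 1999).
Full order: Vance, Reyes, Achebe, Yilmaz, Kapoor, Quinn, Drummond, Adeyemi, Whitfield.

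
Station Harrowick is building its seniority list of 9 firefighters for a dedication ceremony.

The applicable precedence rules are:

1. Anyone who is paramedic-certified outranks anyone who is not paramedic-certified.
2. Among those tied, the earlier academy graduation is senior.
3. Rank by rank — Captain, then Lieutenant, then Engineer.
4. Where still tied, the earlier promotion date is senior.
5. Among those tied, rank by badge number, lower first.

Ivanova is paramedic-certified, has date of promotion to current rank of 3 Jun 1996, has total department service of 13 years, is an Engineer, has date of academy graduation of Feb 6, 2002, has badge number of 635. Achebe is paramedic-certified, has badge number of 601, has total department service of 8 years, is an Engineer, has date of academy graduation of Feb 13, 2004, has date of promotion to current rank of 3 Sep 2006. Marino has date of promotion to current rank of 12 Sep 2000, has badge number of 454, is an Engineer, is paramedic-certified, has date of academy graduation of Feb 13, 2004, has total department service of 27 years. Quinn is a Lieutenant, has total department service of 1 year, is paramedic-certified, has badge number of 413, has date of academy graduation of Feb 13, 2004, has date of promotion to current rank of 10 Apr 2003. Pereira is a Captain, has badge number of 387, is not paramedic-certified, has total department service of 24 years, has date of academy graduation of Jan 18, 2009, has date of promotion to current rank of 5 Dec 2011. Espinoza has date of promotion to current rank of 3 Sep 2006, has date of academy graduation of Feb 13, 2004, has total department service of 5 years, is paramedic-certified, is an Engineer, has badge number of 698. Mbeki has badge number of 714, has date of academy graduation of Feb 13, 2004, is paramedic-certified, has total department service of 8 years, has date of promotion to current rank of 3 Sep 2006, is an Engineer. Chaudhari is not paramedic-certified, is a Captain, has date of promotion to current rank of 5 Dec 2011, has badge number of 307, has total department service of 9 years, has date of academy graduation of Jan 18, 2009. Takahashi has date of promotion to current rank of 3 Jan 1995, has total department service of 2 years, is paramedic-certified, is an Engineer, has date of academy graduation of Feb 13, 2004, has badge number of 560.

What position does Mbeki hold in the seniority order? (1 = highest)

By the first rule: Ivanova, Quinn, Takahashi, Marino, Achebe, Espinoza and Mbeki (each paramedic-certified); then Chaudhari and Pereira (both not paramedic-certified).
Among Ivanova, Quinn, Takahashi, Marino, Achebe, Espinoza and Mbeki, by date of academy graduation (earlier first): Ivanova (Feb 6, 2002) before Quinn, Takahashi, Marino, Achebe, Espinoza and Mbeki (Feb 13, 2004).
Among Quinn, Takahashi, Marino, Achebe, Espinoza and Mbeki, by rank: Quinn (Lieutenant) before Takahashi, Marino, Achebe, Espinoza and Mbeki (Engineer).
Among Takahashi, Marino, Achebe, Espinoza and Mbeki, by date of promotion to current rank (earlier first): Takahashi (3 Jan 1995) before Marino (12 Sep 2000) before Achebe, Espinoza and Mbeki (3 Sep 2006).
Among Achebe, Espinoza and Mbeki, by badge number (lower first): Achebe (601) before Espinoza (698) before Mbeki (714).
Chaudhari and Pereira both have date of academy graduation Jan 18, 2009, so the next rule applies.
Chaudhari and Pereira are each Captain, so the next rule applies.
Chaudhari and Pereira both have date of promotion to current rank 5 Dec 2011, so the next rule applies.
Among Chaudhari and Pereira, by badge number (lower first): Chaudhari (307) before Pereira (387).
Order: Ivanova, Quinn, Takahashi, Marino, Achebe, Espinoza, Mbeki, Chaudhari, Pereira. So position 7.

7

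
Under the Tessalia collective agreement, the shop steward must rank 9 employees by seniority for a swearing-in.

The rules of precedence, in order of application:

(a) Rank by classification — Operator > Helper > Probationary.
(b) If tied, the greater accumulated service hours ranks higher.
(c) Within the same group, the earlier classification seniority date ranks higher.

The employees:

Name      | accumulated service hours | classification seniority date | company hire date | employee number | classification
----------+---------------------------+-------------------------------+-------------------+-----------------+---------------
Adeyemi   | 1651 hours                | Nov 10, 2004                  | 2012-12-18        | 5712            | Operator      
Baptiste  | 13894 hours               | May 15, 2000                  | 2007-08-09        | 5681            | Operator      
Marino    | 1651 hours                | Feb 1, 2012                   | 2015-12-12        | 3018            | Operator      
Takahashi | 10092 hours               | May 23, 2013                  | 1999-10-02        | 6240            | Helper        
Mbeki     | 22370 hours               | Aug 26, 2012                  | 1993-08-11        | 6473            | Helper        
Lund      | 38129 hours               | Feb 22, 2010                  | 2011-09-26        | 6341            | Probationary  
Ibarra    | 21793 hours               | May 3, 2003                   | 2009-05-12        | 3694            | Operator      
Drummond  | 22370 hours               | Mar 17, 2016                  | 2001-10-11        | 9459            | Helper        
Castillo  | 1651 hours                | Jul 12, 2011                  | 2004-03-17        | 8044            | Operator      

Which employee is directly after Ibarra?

Baptiste

By classification: Ibarra, Baptiste, Adeyemi, Castillo and Marino (Operator); then Mbeki, Drummond and Takahashi (Helper); then Lund (Probationary).
Among Ibarra, Baptiste, Adeyemi, Castillo and Marino, by accumulated service hours (higher first): Ibarra (21793 hours) before Baptiste (13894 hours) before Adeyemi, Castillo and Marino (1651 hours).
Among Adeyemi, Castillo and Marino, by classification seniority date (earlier first): Adeyemi (Nov 10, 2004) before Castillo (Jul 12, 2011) before Marino (Feb 1, 2012).
Among Mbeki, Drummond and Takahashi, by accumulated service hours (higher first): Mbeki and Drummond (22370 hours) before Takahashi (10092 hours).
Among Mbeki and Drummond, by classification seniority date (earlier first): Mbeki (Aug 26, 2012) before Drummond (Mar 17, 2016).
Order: Ibarra, Baptiste, Adeyemi, Castillo, Marino, Mbeki, Drummond, Takahashi, Lund.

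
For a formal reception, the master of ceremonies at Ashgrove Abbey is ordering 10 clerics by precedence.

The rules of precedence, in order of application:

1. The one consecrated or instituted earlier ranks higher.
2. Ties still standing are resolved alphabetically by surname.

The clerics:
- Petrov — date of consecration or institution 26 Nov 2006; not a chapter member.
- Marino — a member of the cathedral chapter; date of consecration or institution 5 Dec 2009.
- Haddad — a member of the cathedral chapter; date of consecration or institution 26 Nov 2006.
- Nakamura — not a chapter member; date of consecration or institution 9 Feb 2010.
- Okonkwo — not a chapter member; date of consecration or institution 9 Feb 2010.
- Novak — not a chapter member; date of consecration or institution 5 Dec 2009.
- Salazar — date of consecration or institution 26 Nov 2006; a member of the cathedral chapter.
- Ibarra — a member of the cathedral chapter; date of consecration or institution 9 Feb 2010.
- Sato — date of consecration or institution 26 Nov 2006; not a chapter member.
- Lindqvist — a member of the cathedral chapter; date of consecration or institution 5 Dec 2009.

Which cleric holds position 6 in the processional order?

By date of consecration or institution (earlier first): Haddad, Petrov, Salazar and Sato (each 26 Nov 2006); then Lindqvist, Marino and Novak (each 5 Dec 2009); then Ibarra, Nakamura and Okonkwo (each 9 Feb 2010).
Among Haddad, Petrov, Salazar and Sato, alphabetically by surname: Haddad before Petrov before Salazar before Sato.
Among Lindqvist, Marino and Novak, alphabetically by surname: Lindqvist before Marino before Novak.
Among Ibarra, Nakamura and Okonkwo, alphabetically by surname: Ibarra before Nakamura before Okonkwo.
Order: Haddad, Petrov, Salazar, Sato, Lindqvist, Marino, Novak, Ibarra, Nakamura, Okonkwo.

Marino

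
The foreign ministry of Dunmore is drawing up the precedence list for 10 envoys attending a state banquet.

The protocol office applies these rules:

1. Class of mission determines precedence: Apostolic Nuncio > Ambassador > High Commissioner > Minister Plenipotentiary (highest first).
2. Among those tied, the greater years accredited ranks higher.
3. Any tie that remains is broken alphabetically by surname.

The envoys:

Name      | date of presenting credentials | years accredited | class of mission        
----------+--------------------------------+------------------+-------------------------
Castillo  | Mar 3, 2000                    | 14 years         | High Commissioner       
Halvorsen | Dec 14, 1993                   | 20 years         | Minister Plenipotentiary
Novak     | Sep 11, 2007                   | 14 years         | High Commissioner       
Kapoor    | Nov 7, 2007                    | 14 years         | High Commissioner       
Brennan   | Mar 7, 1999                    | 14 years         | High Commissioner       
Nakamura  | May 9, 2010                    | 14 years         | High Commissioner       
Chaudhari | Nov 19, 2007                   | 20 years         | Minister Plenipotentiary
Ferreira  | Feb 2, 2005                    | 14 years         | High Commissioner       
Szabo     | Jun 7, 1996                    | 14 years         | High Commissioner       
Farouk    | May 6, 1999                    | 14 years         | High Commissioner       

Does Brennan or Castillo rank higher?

By class of mission: Brennan, Castillo, Farouk, Ferreira, Kapoor, Nakamura, Novak and Szabo (High Commissioner); then Chaudhari and Halvorsen (Minister Plenipotentiary).
Brennan, Castillo, Farouk, Ferreira, Kapoor, Nakamura, Novak and Szabo all have years accredited 14 years, so the next rule applies.
Among Brennan, Castillo, Farouk, Ferreira, Kapoor, Nakamura, Novak and Szabo, alphabetically by surname: Brennan before Castillo before Farouk before Ferreira before Kapoor before Nakamura before Novak before Szabo.
Chaudhari and Halvorsen both have years accredited 20 years, so the next rule applies.
Among Chaudhari and Halvorsen, alphabetically by surname: Chaudhari before Halvorsen.
So Brennan takes precedence.

Brennan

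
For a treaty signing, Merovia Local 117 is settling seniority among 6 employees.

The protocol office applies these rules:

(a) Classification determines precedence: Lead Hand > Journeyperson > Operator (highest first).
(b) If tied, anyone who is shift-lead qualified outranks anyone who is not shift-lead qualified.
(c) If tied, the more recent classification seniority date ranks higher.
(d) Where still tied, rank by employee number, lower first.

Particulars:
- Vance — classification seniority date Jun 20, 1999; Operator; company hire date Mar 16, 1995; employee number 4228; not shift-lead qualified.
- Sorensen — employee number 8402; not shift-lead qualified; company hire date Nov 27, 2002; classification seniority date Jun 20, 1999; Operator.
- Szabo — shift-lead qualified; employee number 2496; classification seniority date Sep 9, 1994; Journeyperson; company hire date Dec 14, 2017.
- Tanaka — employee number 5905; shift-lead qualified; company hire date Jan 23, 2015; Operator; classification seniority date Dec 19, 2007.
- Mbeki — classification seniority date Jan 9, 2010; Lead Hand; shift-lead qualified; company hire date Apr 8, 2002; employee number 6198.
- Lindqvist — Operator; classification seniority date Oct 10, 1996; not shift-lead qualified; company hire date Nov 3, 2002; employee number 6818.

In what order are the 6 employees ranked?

Mbeki, Szabo, Tanaka, Vance, Sorensen, Lindqvist

By classification: Mbeki (Lead Hand); then Szabo (Journeyperson); then Tanaka, Vance, Sorensen and Lindqvist (Operator).
Among Tanaka, Vance, Sorensen and Lindqvist, shift-lead qualified before not shift-lead qualified: Tanaka (shift-lead qualified) before Vance, Sorensen and Lindqvist (not shift-lead qualified).
Among Vance, Sorensen and Lindqvist, by classification seniority date (later first): Vance and Sorensen (Jun 20, 1999) before Lindqvist (Oct 10, 1996).
Among Vance and Sorensen, by employee number (lower first): Vance (4228) before Sorensen (8402).
Full order: Mbeki, Szabo, Tanaka, Vance, Sorensen, Lindqvist.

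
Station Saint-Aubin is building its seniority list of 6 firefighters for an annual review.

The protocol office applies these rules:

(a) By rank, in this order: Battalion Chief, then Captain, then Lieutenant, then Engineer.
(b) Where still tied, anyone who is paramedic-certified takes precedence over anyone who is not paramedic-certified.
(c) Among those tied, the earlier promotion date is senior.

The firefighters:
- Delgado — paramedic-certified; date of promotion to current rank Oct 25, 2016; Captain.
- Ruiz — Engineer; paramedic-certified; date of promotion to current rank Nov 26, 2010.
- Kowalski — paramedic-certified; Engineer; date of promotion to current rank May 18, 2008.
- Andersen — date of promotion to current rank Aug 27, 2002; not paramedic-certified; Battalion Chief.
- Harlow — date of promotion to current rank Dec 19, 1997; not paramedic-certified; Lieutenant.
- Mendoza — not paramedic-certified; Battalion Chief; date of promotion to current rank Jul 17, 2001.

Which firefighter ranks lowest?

Ruiz

By rank: Mendoza and Andersen (Battalion Chief); then Delgado (Captain); then Harlow (Lieutenant); then Kowalski and Ruiz (Engineer).
Mendoza and Andersen are each not paramedic-certified, so the next rule applies.
Among Mendoza and Andersen, by date of promotion to current rank (earlier first): Mendoza (Jul 17, 2001) before Andersen (Aug 27, 2002).
Kowalski and Ruiz are each paramedic-certified, so the next rule applies.
Among Kowalski and Ruiz, by date of promotion to current rank (earlier first): Kowalski (May 18, 2008) before Ruiz (Nov 26, 2010).
Order: Mendoza, Andersen, Delgado, Harlow, Kowalski, Ruiz.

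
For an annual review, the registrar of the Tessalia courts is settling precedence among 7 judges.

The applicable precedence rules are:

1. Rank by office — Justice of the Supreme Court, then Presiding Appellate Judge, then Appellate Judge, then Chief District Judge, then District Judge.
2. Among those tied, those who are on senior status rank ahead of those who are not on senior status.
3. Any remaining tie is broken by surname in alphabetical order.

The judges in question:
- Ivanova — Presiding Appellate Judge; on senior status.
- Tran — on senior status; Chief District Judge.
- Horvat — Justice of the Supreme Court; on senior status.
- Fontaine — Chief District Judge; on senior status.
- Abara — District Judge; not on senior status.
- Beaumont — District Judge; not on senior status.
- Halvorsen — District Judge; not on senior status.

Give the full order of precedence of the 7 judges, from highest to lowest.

Horvat, Ivanova, Fontaine, Tran, Abara, Beaumont, Halvorsen

By office: Horvat (Justice of the Supreme Court); then Ivanova (Presiding Appellate Judge); then Fontaine and Tran (Chief District Judge); then Abara, Beaumont and Halvorsen (District Judge).
Fontaine and Tran are each on senior status, so the next rule applies.
Among Fontaine and Tran, alphabetically by surname: Fontaine before Tran.
Abara, Beaumont and Halvorsen are each not on senior status, so the next rule applies.
Among Abara, Beaumont and Halvorsen, alphabetically by surname: Abara before Beaumont before Halvorsen.
Full order: Horvat, Ivanova, Fontaine, Tran, Abara, Beaumont, Halvorsen.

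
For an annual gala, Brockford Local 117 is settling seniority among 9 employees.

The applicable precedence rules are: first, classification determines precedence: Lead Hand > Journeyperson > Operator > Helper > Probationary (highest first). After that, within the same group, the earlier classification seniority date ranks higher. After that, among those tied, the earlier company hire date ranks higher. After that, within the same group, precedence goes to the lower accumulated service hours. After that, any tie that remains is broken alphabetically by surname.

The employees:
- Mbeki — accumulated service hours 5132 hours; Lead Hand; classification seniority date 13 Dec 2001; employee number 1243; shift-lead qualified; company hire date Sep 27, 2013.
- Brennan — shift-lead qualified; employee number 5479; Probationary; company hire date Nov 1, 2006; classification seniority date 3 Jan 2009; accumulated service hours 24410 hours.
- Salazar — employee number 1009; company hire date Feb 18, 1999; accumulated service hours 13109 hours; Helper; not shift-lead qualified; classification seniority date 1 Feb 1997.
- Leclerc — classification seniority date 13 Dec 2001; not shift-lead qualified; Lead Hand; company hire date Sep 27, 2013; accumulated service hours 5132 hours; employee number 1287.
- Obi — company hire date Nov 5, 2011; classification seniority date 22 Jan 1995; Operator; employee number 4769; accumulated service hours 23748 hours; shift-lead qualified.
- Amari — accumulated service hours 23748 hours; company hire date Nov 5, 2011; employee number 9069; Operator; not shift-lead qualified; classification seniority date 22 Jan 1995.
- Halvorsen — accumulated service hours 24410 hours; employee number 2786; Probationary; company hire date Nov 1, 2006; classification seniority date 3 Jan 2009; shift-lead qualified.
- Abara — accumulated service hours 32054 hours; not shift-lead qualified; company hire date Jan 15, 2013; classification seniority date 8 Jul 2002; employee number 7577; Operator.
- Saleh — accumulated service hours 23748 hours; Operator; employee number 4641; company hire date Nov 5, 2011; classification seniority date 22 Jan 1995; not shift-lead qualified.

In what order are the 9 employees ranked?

Leclerc, Mbeki, Amari, Obi, Saleh, Abara, Salazar, Brennan, Halvorsen

By classification: Leclerc and Mbeki (Lead Hand); then Amari, Obi, Saleh and Abara (Operator); then Salazar (Helper); then Brennan and Halvorsen (Probationary).
Leclerc and Mbeki both have classification seniority date 13 Dec 2001, so the next rule applies.
Leclerc and Mbeki both have company hire date Sep 27, 2013, so the next rule applies.
Leclerc and Mbeki both have accumulated service hours 5132 hours, so the next rule applies.
Among Leclerc and Mbeki, alphabetically by surname: Leclerc before Mbeki.
Among Amari, Obi, Saleh and Abara, by classification seniority date (earlier first): Amari, Obi and Saleh (22 Jan 1995) before Abara (8 Jul 2002).
Amari, Obi and Saleh all have company hire date Nov 5, 2011, so the next rule applies.
Amari, Obi and Saleh all have accumulated service hours 23748 hours, so the next rule applies.
Among Amari, Obi and Saleh, alphabetically by surname: Amari before Obi before Saleh.
Brennan and Halvorsen both have classification seniority date 3 Jan 2009, so the next rule applies.
Brennan and Halvorsen both have company hire date Nov 1, 2006, so the next rule applies.
Brennan and Halvorsen both have accumulated service hours 24410 hours, so the next rule applies.
Among Brennan and Halvorsen, alphabetically by surname: Brennan before Halvorsen.
Full order: Leclerc, Mbeki, Amari, Obi, Saleh, Abara, Salazar, Brennan, Halvorsen.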